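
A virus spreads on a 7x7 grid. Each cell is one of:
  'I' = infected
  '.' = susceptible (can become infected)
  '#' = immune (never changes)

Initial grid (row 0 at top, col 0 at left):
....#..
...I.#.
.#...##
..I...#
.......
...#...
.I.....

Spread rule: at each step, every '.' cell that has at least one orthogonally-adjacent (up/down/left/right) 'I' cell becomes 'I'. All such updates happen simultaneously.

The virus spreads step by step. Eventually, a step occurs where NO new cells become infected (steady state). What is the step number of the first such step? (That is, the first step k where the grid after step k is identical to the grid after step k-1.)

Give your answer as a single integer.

Step 0 (initial): 3 infected
Step 1: +11 new -> 14 infected
Step 2: +10 new -> 24 infected
Step 3: +7 new -> 31 infected
Step 4: +4 new -> 35 infected
Step 5: +3 new -> 38 infected
Step 6: +1 new -> 39 infected
Step 7: +0 new -> 39 infected

Answer: 7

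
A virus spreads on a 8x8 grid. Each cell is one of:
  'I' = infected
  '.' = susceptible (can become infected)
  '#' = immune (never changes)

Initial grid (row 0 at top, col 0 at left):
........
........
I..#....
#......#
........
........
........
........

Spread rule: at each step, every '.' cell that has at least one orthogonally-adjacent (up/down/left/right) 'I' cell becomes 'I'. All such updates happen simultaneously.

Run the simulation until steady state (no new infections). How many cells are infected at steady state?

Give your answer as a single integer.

Step 0 (initial): 1 infected
Step 1: +2 new -> 3 infected
Step 2: +4 new -> 7 infected
Step 3: +4 new -> 11 infected
Step 4: +6 new -> 17 infected
Step 5: +7 new -> 24 infected
Step 6: +9 new -> 33 infected
Step 7: +9 new -> 42 infected
Step 8: +7 new -> 49 infected
Step 9: +6 new -> 55 infected
Step 10: +3 new -> 58 infected
Step 11: +2 new -> 60 infected
Step 12: +1 new -> 61 infected
Step 13: +0 new -> 61 infected

Answer: 61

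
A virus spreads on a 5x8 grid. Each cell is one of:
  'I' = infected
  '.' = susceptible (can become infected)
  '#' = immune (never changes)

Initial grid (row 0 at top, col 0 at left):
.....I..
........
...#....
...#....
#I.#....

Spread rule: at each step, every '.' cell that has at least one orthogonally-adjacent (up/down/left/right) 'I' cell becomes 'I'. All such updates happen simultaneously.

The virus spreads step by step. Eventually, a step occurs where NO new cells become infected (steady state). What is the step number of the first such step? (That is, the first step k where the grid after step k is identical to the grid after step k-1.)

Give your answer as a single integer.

Step 0 (initial): 2 infected
Step 1: +5 new -> 7 infected
Step 2: +8 new -> 15 infected
Step 3: +9 new -> 24 infected
Step 4: +7 new -> 31 infected
Step 5: +4 new -> 35 infected
Step 6: +1 new -> 36 infected
Step 7: +0 new -> 36 infected

Answer: 7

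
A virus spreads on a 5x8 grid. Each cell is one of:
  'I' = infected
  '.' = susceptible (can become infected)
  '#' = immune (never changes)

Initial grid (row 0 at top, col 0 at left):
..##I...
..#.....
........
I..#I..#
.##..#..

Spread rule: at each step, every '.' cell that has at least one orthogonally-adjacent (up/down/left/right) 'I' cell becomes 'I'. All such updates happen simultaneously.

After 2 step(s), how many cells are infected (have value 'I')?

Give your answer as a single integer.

Step 0 (initial): 3 infected
Step 1: +8 new -> 11 infected
Step 2: +10 new -> 21 infected

Answer: 21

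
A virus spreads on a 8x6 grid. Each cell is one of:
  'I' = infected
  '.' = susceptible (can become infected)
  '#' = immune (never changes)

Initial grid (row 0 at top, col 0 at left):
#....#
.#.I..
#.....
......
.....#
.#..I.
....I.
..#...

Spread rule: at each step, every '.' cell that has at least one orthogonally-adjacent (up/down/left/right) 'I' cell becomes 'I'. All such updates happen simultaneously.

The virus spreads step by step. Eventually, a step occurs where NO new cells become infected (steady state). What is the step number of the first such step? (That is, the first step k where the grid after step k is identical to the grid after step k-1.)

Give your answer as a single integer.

Answer: 6

Derivation:
Step 0 (initial): 3 infected
Step 1: +10 new -> 13 infected
Step 2: +12 new -> 25 infected
Step 3: +7 new -> 32 infected
Step 4: +4 new -> 36 infected
Step 5: +4 new -> 40 infected
Step 6: +0 new -> 40 infected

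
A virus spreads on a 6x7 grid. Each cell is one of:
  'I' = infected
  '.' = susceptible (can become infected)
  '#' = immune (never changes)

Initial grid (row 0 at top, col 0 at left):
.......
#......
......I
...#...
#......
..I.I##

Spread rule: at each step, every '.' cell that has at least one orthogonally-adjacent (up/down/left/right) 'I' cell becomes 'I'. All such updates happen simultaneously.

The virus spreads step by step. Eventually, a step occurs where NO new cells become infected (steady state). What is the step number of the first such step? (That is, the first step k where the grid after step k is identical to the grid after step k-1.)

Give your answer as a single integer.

Answer: 8

Derivation:
Step 0 (initial): 3 infected
Step 1: +7 new -> 10 infected
Step 2: +11 new -> 21 infected
Step 3: +5 new -> 26 infected
Step 4: +5 new -> 31 infected
Step 5: +4 new -> 35 infected
Step 6: +1 new -> 36 infected
Step 7: +1 new -> 37 infected
Step 8: +0 new -> 37 infected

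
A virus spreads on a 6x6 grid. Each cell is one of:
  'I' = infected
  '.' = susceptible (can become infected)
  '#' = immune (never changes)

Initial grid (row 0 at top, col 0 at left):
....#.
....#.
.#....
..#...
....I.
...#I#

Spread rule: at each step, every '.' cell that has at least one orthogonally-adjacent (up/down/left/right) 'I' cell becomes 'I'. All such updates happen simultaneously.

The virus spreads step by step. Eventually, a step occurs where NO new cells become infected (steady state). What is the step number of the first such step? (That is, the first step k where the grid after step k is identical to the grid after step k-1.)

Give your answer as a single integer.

Step 0 (initial): 2 infected
Step 1: +3 new -> 5 infected
Step 2: +4 new -> 9 infected
Step 3: +4 new -> 13 infected
Step 4: +6 new -> 19 infected
Step 5: +5 new -> 24 infected
Step 6: +3 new -> 27 infected
Step 7: +2 new -> 29 infected
Step 8: +1 new -> 30 infected
Step 9: +0 new -> 30 infected

Answer: 9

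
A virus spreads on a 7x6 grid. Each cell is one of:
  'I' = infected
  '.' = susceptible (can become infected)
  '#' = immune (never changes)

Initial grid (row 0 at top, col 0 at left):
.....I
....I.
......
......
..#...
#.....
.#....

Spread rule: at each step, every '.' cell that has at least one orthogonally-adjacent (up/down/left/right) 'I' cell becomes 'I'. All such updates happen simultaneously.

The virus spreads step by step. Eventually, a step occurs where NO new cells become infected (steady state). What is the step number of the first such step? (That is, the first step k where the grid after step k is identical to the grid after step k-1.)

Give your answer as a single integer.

Step 0 (initial): 2 infected
Step 1: +4 new -> 6 infected
Step 2: +5 new -> 11 infected
Step 3: +6 new -> 17 infected
Step 4: +7 new -> 24 infected
Step 5: +6 new -> 30 infected
Step 6: +5 new -> 35 infected
Step 7: +3 new -> 38 infected
Step 8: +0 new -> 38 infected

Answer: 8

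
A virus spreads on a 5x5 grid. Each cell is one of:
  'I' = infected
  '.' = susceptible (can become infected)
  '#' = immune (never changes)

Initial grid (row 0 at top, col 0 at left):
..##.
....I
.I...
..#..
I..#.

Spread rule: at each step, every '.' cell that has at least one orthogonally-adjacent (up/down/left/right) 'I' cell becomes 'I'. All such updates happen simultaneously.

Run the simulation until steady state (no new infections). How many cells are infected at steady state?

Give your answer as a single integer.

Answer: 21

Derivation:
Step 0 (initial): 3 infected
Step 1: +9 new -> 12 infected
Step 2: +6 new -> 18 infected
Step 3: +3 new -> 21 infected
Step 4: +0 new -> 21 infected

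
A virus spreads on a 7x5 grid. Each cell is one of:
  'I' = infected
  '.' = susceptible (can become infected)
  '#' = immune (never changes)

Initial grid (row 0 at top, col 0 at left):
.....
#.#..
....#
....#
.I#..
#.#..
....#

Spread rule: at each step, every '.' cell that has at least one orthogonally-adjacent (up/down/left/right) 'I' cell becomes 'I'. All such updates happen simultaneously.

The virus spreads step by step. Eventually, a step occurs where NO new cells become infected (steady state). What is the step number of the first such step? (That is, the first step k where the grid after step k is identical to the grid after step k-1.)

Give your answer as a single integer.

Step 0 (initial): 1 infected
Step 1: +3 new -> 4 infected
Step 2: +4 new -> 8 infected
Step 3: +6 new -> 14 infected
Step 4: +4 new -> 18 infected
Step 5: +5 new -> 23 infected
Step 6: +3 new -> 26 infected
Step 7: +1 new -> 27 infected
Step 8: +0 new -> 27 infected

Answer: 8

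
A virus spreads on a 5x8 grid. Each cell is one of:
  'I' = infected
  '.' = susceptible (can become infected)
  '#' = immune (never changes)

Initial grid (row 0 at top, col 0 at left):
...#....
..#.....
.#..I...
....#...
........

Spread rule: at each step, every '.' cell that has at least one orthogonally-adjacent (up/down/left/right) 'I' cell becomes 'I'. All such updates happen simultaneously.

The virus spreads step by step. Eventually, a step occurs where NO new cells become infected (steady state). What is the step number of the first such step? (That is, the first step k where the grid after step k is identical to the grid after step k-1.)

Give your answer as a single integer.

Step 0 (initial): 1 infected
Step 1: +3 new -> 4 infected
Step 2: +7 new -> 11 infected
Step 3: +7 new -> 18 infected
Step 4: +7 new -> 25 infected
Step 5: +4 new -> 29 infected
Step 6: +2 new -> 31 infected
Step 7: +1 new -> 32 infected
Step 8: +2 new -> 34 infected
Step 9: +1 new -> 35 infected
Step 10: +1 new -> 36 infected
Step 11: +0 new -> 36 infected

Answer: 11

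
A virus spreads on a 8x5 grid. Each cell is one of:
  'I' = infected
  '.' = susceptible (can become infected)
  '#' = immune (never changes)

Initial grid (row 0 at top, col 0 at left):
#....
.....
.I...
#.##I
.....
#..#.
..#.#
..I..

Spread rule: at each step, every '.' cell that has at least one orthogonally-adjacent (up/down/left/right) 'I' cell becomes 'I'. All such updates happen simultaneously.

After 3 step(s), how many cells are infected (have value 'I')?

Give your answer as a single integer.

Step 0 (initial): 3 infected
Step 1: +8 new -> 11 infected
Step 2: +12 new -> 23 infected
Step 3: +7 new -> 30 infected

Answer: 30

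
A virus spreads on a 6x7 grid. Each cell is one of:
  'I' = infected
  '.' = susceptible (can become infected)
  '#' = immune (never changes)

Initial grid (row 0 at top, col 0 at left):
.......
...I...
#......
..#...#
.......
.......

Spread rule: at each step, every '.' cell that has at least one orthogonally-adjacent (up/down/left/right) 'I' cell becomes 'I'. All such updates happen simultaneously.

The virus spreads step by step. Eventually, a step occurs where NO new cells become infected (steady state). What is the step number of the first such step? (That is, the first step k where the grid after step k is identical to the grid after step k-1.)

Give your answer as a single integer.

Answer: 8

Derivation:
Step 0 (initial): 1 infected
Step 1: +4 new -> 5 infected
Step 2: +7 new -> 12 infected
Step 3: +8 new -> 20 infected
Step 4: +8 new -> 28 infected
Step 5: +5 new -> 33 infected
Step 6: +4 new -> 37 infected
Step 7: +2 new -> 39 infected
Step 8: +0 new -> 39 infected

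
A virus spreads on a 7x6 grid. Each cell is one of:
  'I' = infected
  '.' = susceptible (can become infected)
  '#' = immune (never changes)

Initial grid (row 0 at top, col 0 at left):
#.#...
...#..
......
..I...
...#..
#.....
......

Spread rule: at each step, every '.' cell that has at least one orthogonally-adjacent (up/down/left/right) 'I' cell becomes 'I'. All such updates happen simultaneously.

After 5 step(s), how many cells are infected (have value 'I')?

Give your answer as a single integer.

Step 0 (initial): 1 infected
Step 1: +4 new -> 5 infected
Step 2: +7 new -> 12 infected
Step 3: +9 new -> 21 infected
Step 4: +8 new -> 29 infected
Step 5: +5 new -> 34 infected

Answer: 34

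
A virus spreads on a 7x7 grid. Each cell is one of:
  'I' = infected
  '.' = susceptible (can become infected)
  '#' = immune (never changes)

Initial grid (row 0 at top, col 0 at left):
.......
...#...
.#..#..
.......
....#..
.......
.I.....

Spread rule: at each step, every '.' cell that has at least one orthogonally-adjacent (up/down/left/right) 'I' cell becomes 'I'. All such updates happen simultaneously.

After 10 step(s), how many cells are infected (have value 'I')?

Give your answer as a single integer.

Step 0 (initial): 1 infected
Step 1: +3 new -> 4 infected
Step 2: +4 new -> 8 infected
Step 3: +5 new -> 13 infected
Step 4: +5 new -> 18 infected
Step 5: +5 new -> 23 infected
Step 6: +6 new -> 29 infected
Step 7: +5 new -> 34 infected
Step 8: +4 new -> 38 infected
Step 9: +3 new -> 41 infected
Step 10: +3 new -> 44 infected

Answer: 44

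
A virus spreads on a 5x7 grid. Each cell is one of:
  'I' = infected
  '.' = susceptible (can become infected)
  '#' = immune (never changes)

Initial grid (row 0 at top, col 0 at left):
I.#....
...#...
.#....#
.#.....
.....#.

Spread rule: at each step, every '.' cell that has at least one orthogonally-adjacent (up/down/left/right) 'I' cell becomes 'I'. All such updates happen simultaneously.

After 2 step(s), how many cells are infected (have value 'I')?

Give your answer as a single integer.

Step 0 (initial): 1 infected
Step 1: +2 new -> 3 infected
Step 2: +2 new -> 5 infected

Answer: 5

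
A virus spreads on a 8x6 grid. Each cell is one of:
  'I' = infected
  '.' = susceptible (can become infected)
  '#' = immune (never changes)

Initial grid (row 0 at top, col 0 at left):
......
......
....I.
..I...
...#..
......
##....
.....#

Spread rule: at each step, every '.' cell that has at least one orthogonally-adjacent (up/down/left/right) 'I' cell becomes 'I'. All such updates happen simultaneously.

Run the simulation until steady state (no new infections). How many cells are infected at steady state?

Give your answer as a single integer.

Answer: 44

Derivation:
Step 0 (initial): 2 infected
Step 1: +8 new -> 10 infected
Step 2: +10 new -> 20 infected
Step 3: +11 new -> 31 infected
Step 4: +7 new -> 38 infected
Step 5: +5 new -> 43 infected
Step 6: +1 new -> 44 infected
Step 7: +0 new -> 44 infected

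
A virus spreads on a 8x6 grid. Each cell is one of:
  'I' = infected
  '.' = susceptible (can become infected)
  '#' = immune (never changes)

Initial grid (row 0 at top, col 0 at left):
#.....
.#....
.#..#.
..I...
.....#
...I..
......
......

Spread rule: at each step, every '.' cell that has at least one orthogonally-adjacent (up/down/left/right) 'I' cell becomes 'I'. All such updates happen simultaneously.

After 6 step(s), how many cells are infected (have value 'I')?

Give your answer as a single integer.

Answer: 43

Derivation:
Step 0 (initial): 2 infected
Step 1: +8 new -> 10 infected
Step 2: +11 new -> 21 infected
Step 3: +10 new -> 31 infected
Step 4: +8 new -> 39 infected
Step 5: +3 new -> 42 infected
Step 6: +1 new -> 43 infected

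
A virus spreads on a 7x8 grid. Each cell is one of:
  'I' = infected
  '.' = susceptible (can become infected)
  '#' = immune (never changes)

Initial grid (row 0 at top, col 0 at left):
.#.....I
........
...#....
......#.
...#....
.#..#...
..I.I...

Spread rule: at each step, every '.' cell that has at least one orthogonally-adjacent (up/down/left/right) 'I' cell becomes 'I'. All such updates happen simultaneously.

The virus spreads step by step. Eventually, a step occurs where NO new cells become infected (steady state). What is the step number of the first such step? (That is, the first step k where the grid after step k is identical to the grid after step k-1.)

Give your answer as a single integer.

Answer: 9

Derivation:
Step 0 (initial): 3 infected
Step 1: +6 new -> 9 infected
Step 2: +8 new -> 17 infected
Step 3: +10 new -> 27 infected
Step 4: +12 new -> 39 infected
Step 5: +7 new -> 46 infected
Step 6: +2 new -> 48 infected
Step 7: +1 new -> 49 infected
Step 8: +1 new -> 50 infected
Step 9: +0 new -> 50 infected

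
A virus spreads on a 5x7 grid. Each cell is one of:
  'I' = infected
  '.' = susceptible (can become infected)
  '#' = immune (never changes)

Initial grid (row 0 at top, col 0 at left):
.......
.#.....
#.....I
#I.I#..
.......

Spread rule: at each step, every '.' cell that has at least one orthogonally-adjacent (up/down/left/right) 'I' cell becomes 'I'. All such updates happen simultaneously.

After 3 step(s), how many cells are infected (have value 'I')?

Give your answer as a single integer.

Step 0 (initial): 3 infected
Step 1: +8 new -> 11 infected
Step 2: +10 new -> 21 infected
Step 3: +5 new -> 26 infected

Answer: 26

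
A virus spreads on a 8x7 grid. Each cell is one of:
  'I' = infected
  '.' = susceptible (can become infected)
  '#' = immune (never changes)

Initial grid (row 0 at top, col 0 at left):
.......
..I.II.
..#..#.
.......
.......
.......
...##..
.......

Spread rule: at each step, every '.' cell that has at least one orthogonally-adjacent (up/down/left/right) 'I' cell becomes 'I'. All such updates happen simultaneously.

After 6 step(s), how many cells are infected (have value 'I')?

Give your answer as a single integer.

Answer: 43

Derivation:
Step 0 (initial): 3 infected
Step 1: +7 new -> 10 infected
Step 2: +8 new -> 18 infected
Step 3: +7 new -> 25 infected
Step 4: +7 new -> 32 infected
Step 5: +6 new -> 38 infected
Step 6: +5 new -> 43 infected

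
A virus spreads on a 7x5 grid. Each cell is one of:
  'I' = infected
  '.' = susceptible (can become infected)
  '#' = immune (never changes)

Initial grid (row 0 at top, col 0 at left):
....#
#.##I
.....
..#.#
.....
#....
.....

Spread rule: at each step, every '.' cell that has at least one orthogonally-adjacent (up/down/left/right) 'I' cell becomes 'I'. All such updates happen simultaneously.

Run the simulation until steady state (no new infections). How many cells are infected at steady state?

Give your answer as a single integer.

Step 0 (initial): 1 infected
Step 1: +1 new -> 2 infected
Step 2: +1 new -> 3 infected
Step 3: +2 new -> 5 infected
Step 4: +2 new -> 7 infected
Step 5: +6 new -> 13 infected
Step 6: +6 new -> 19 infected
Step 7: +6 new -> 25 infected
Step 8: +2 new -> 27 infected
Step 9: +1 new -> 28 infected
Step 10: +0 new -> 28 infected

Answer: 28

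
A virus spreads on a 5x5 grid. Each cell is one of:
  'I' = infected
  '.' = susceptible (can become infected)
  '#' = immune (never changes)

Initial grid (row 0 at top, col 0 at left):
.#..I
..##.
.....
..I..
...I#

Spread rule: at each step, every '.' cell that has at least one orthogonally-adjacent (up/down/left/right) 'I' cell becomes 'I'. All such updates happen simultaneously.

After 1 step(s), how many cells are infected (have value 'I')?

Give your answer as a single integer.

Step 0 (initial): 3 infected
Step 1: +6 new -> 9 infected

Answer: 9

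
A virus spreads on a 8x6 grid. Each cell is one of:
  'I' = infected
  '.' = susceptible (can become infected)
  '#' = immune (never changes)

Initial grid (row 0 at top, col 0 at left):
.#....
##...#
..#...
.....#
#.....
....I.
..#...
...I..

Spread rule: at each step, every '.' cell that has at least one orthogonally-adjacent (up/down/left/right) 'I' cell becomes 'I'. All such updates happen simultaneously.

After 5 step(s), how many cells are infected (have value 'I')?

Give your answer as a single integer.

Step 0 (initial): 2 infected
Step 1: +7 new -> 9 infected
Step 2: +7 new -> 16 infected
Step 3: +6 new -> 22 infected
Step 4: +7 new -> 29 infected
Step 5: +3 new -> 32 infected

Answer: 32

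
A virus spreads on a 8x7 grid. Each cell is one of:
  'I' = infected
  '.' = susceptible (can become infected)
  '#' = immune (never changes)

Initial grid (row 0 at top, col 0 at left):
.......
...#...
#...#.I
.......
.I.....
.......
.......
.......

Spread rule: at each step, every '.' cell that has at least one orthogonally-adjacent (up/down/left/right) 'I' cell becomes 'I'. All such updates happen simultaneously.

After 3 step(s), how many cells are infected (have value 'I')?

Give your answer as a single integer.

Step 0 (initial): 2 infected
Step 1: +7 new -> 9 infected
Step 2: +11 new -> 20 infected
Step 3: +13 new -> 33 infected

Answer: 33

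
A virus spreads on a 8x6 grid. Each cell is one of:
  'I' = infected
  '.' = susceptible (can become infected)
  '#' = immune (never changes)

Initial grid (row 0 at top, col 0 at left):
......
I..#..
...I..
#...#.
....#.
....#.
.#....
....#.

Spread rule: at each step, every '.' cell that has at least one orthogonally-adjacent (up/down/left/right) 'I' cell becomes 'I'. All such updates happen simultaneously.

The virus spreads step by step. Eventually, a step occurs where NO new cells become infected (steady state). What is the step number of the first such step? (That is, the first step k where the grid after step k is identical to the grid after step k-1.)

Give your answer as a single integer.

Answer: 9

Derivation:
Step 0 (initial): 2 infected
Step 1: +6 new -> 8 infected
Step 2: +7 new -> 15 infected
Step 3: +7 new -> 22 infected
Step 4: +6 new -> 28 infected
Step 5: +6 new -> 34 infected
Step 6: +3 new -> 37 infected
Step 7: +3 new -> 40 infected
Step 8: +1 new -> 41 infected
Step 9: +0 new -> 41 infected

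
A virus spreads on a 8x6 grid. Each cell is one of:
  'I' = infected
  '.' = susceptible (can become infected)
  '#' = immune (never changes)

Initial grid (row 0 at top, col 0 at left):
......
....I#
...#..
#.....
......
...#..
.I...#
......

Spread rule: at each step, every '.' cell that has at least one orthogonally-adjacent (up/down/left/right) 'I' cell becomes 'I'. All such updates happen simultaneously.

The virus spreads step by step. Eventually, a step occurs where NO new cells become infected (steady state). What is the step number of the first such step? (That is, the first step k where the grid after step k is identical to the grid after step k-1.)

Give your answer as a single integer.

Step 0 (initial): 2 infected
Step 1: +7 new -> 9 infected
Step 2: +11 new -> 20 infected
Step 3: +11 new -> 31 infected
Step 4: +8 new -> 39 infected
Step 5: +4 new -> 43 infected
Step 6: +0 new -> 43 infected

Answer: 6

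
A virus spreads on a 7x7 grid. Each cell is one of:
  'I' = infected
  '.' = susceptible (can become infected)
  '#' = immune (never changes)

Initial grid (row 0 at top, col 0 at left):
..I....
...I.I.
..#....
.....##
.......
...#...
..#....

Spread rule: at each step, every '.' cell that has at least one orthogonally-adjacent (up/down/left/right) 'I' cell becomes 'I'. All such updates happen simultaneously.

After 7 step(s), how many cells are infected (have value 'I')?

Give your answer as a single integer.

Answer: 42

Derivation:
Step 0 (initial): 3 infected
Step 1: +8 new -> 11 infected
Step 2: +7 new -> 18 infected
Step 3: +5 new -> 23 infected
Step 4: +4 new -> 27 infected
Step 5: +5 new -> 32 infected
Step 6: +5 new -> 37 infected
Step 7: +5 new -> 42 infected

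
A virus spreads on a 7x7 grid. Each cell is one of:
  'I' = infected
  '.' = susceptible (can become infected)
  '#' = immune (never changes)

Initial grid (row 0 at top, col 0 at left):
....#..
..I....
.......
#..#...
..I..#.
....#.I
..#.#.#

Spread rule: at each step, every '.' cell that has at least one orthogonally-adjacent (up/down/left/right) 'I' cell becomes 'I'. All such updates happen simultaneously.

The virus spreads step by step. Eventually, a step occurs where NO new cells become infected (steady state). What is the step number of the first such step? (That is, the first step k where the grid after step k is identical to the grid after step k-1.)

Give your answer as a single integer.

Answer: 6

Derivation:
Step 0 (initial): 3 infected
Step 1: +10 new -> 13 infected
Step 2: +13 new -> 26 infected
Step 3: +10 new -> 36 infected
Step 4: +4 new -> 40 infected
Step 5: +1 new -> 41 infected
Step 6: +0 new -> 41 infected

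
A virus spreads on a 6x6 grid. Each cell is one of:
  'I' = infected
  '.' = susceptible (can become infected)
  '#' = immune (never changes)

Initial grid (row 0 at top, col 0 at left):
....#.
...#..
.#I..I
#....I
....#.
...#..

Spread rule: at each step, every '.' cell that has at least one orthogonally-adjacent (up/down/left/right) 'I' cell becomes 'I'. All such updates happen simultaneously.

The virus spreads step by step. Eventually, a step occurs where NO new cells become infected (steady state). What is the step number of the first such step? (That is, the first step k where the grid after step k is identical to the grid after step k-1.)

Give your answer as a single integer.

Answer: 6

Derivation:
Step 0 (initial): 3 infected
Step 1: +7 new -> 10 infected
Step 2: +8 new -> 18 infected
Step 3: +7 new -> 25 infected
Step 4: +4 new -> 29 infected
Step 5: +1 new -> 30 infected
Step 6: +0 new -> 30 infected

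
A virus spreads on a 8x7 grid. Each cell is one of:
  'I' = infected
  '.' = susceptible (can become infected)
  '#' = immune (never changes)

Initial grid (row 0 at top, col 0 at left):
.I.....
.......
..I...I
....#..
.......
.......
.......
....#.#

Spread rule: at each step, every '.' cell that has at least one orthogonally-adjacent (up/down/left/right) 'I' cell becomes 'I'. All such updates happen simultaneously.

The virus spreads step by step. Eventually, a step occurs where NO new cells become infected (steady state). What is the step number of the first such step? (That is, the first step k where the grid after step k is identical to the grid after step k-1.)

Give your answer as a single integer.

Answer: 8

Derivation:
Step 0 (initial): 3 infected
Step 1: +10 new -> 13 infected
Step 2: +12 new -> 25 infected
Step 3: +9 new -> 34 infected
Step 4: +7 new -> 41 infected
Step 5: +6 new -> 47 infected
Step 6: +5 new -> 52 infected
Step 7: +1 new -> 53 infected
Step 8: +0 new -> 53 infected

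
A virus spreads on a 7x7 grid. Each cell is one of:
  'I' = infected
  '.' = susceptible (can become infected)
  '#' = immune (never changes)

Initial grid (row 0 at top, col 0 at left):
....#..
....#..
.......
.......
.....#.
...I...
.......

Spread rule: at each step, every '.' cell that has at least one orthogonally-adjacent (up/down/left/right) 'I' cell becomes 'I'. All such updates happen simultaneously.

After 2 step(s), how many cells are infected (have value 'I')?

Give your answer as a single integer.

Step 0 (initial): 1 infected
Step 1: +4 new -> 5 infected
Step 2: +7 new -> 12 infected

Answer: 12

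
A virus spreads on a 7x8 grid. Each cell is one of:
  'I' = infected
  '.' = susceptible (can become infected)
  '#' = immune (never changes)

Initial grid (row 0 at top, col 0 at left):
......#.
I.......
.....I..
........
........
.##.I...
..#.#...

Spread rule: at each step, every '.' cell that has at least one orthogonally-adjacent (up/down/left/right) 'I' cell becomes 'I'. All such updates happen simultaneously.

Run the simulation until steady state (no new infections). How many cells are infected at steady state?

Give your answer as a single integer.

Step 0 (initial): 3 infected
Step 1: +10 new -> 13 infected
Step 2: +16 new -> 29 infected
Step 3: +13 new -> 42 infected
Step 4: +7 new -> 49 infected
Step 5: +1 new -> 50 infected
Step 6: +1 new -> 51 infected
Step 7: +0 new -> 51 infected

Answer: 51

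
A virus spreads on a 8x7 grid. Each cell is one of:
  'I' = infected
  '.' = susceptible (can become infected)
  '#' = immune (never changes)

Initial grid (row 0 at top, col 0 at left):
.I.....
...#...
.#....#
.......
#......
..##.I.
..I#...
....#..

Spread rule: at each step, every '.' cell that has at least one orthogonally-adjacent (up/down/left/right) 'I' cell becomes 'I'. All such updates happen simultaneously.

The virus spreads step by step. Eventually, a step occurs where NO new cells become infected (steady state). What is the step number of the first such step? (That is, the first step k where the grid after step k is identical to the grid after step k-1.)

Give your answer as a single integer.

Step 0 (initial): 3 infected
Step 1: +9 new -> 12 infected
Step 2: +13 new -> 25 infected
Step 3: +11 new -> 36 infected
Step 4: +10 new -> 46 infected
Step 5: +2 new -> 48 infected
Step 6: +0 new -> 48 infected

Answer: 6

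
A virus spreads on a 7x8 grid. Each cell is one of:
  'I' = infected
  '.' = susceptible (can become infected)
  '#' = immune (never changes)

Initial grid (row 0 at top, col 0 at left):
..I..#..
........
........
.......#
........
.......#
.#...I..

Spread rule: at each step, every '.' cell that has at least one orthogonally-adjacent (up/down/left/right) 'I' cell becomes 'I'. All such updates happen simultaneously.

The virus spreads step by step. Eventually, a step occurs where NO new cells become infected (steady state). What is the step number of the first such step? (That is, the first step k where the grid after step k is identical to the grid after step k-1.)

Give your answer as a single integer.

Step 0 (initial): 2 infected
Step 1: +6 new -> 8 infected
Step 2: +10 new -> 18 infected
Step 3: +10 new -> 28 infected
Step 4: +12 new -> 40 infected
Step 5: +5 new -> 45 infected
Step 6: +5 new -> 50 infected
Step 7: +2 new -> 52 infected
Step 8: +0 new -> 52 infected

Answer: 8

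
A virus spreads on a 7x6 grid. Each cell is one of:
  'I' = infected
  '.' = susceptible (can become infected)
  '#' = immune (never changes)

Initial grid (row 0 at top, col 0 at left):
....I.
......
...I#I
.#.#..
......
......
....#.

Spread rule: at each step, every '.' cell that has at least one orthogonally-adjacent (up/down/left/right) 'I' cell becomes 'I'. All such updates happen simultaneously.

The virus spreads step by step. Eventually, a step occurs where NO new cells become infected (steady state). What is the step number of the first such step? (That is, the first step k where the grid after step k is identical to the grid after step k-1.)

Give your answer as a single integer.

Answer: 8

Derivation:
Step 0 (initial): 3 infected
Step 1: +7 new -> 10 infected
Step 2: +6 new -> 16 infected
Step 3: +6 new -> 22 infected
Step 4: +8 new -> 30 infected
Step 5: +4 new -> 34 infected
Step 6: +3 new -> 37 infected
Step 7: +1 new -> 38 infected
Step 8: +0 new -> 38 infected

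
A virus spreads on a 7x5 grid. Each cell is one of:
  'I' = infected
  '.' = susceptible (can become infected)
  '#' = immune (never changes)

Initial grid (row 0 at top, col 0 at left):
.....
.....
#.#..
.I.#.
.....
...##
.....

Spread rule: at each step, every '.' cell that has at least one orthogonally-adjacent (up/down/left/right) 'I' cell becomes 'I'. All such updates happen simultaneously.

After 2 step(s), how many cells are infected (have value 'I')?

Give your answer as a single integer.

Step 0 (initial): 1 infected
Step 1: +4 new -> 5 infected
Step 2: +4 new -> 9 infected

Answer: 9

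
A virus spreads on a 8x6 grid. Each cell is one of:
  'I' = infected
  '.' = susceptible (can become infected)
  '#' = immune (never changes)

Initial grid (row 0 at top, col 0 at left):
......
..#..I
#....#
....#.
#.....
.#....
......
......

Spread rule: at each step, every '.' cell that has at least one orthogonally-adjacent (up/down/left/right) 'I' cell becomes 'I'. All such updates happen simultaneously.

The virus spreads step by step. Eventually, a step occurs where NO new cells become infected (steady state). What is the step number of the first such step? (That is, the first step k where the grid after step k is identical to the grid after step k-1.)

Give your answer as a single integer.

Answer: 12

Derivation:
Step 0 (initial): 1 infected
Step 1: +2 new -> 3 infected
Step 2: +3 new -> 6 infected
Step 3: +2 new -> 8 infected
Step 4: +3 new -> 11 infected
Step 5: +4 new -> 15 infected
Step 6: +6 new -> 21 infected
Step 7: +7 new -> 28 infected
Step 8: +5 new -> 33 infected
Step 9: +4 new -> 37 infected
Step 10: +3 new -> 40 infected
Step 11: +2 new -> 42 infected
Step 12: +0 new -> 42 infected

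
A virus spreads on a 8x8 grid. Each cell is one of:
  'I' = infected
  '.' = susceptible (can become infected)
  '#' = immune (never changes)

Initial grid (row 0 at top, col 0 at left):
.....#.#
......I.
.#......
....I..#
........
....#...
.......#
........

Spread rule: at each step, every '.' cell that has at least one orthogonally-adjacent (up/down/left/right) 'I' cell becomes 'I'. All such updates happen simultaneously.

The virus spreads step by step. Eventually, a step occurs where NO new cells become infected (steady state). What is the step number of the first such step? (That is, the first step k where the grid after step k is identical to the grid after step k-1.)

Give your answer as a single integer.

Step 0 (initial): 2 infected
Step 1: +8 new -> 10 infected
Step 2: +8 new -> 18 infected
Step 3: +8 new -> 26 infected
Step 4: +9 new -> 35 infected
Step 5: +11 new -> 46 infected
Step 6: +7 new -> 53 infected
Step 7: +4 new -> 57 infected
Step 8: +1 new -> 58 infected
Step 9: +0 new -> 58 infected

Answer: 9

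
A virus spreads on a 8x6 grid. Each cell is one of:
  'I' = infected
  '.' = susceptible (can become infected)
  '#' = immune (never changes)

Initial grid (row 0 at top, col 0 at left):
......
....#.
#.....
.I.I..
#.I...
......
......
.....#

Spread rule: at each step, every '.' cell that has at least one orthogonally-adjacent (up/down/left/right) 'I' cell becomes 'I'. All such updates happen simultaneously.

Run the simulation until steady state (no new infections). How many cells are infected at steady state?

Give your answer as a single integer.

Answer: 44

Derivation:
Step 0 (initial): 3 infected
Step 1: +8 new -> 11 infected
Step 2: +9 new -> 20 infected
Step 3: +11 new -> 31 infected
Step 4: +9 new -> 40 infected
Step 5: +4 new -> 44 infected
Step 6: +0 new -> 44 infected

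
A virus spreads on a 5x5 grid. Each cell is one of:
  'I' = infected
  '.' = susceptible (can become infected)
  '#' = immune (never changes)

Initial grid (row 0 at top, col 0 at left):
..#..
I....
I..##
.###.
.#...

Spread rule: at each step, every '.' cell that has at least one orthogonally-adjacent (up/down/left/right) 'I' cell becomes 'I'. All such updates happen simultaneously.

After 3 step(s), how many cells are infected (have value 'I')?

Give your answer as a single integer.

Step 0 (initial): 2 infected
Step 1: +4 new -> 6 infected
Step 2: +4 new -> 10 infected
Step 3: +1 new -> 11 infected

Answer: 11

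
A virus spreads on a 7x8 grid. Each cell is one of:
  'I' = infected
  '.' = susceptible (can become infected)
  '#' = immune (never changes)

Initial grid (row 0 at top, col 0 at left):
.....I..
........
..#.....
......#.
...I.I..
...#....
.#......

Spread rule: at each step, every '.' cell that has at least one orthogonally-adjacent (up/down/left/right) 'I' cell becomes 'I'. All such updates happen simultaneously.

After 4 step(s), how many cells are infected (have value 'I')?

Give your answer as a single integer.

Answer: 47

Derivation:
Step 0 (initial): 3 infected
Step 1: +9 new -> 12 infected
Step 2: +14 new -> 26 infected
Step 3: +13 new -> 39 infected
Step 4: +8 new -> 47 infected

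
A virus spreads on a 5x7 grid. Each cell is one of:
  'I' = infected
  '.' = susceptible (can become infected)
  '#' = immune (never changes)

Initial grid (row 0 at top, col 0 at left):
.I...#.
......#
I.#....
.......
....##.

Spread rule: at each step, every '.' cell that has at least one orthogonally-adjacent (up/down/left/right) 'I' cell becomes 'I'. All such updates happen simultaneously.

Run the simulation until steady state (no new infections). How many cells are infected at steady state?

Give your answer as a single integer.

Step 0 (initial): 2 infected
Step 1: +6 new -> 8 infected
Step 2: +4 new -> 12 infected
Step 3: +4 new -> 16 infected
Step 4: +4 new -> 20 infected
Step 5: +4 new -> 24 infected
Step 6: +2 new -> 26 infected
Step 7: +2 new -> 28 infected
Step 8: +1 new -> 29 infected
Step 9: +0 new -> 29 infected

Answer: 29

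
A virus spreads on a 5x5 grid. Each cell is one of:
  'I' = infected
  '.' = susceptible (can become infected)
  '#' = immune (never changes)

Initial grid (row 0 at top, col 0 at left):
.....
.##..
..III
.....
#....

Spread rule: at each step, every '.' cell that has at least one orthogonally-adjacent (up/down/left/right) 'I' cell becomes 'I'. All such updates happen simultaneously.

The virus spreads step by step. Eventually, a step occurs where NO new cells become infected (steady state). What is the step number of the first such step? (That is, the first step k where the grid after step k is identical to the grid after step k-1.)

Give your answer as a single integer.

Step 0 (initial): 3 infected
Step 1: +6 new -> 9 infected
Step 2: +7 new -> 16 infected
Step 3: +4 new -> 20 infected
Step 4: +2 new -> 22 infected
Step 5: +0 new -> 22 infected

Answer: 5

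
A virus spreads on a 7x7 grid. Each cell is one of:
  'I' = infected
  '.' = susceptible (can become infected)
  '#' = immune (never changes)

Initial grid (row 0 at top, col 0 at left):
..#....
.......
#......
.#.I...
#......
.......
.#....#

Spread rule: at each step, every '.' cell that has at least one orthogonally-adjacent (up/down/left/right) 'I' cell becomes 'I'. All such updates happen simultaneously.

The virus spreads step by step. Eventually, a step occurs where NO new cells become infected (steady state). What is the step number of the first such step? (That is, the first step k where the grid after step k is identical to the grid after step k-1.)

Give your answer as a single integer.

Step 0 (initial): 1 infected
Step 1: +4 new -> 5 infected
Step 2: +7 new -> 12 infected
Step 3: +11 new -> 23 infected
Step 4: +9 new -> 32 infected
Step 5: +7 new -> 39 infected
Step 6: +3 new -> 42 infected
Step 7: +0 new -> 42 infected

Answer: 7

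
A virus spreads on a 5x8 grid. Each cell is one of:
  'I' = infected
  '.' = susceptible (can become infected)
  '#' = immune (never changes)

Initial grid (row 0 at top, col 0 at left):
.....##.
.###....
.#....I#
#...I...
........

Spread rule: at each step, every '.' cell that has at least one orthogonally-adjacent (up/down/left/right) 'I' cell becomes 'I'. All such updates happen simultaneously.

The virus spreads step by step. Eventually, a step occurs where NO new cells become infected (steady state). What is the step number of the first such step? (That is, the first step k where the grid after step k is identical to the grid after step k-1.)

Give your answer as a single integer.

Answer: 10

Derivation:
Step 0 (initial): 2 infected
Step 1: +7 new -> 9 infected
Step 2: +9 new -> 18 infected
Step 3: +6 new -> 24 infected
Step 4: +2 new -> 26 infected
Step 5: +2 new -> 28 infected
Step 6: +1 new -> 29 infected
Step 7: +1 new -> 30 infected
Step 8: +1 new -> 31 infected
Step 9: +1 new -> 32 infected
Step 10: +0 new -> 32 infected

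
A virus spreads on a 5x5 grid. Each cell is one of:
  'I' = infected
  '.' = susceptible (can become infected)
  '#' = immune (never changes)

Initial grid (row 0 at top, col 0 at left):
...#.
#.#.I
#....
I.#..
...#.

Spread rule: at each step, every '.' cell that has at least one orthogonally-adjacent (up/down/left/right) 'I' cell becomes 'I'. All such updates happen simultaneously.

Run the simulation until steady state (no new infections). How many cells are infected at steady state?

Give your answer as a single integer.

Answer: 19

Derivation:
Step 0 (initial): 2 infected
Step 1: +5 new -> 7 infected
Step 2: +4 new -> 11 infected
Step 3: +5 new -> 16 infected
Step 4: +1 new -> 17 infected
Step 5: +2 new -> 19 infected
Step 6: +0 new -> 19 infected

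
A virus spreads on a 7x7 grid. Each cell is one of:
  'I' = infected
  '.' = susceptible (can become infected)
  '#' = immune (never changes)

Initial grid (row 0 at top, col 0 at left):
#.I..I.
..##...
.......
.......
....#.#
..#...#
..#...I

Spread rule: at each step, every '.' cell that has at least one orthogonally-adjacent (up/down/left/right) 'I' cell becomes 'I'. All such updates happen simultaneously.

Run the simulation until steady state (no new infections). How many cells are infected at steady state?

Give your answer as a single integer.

Step 0 (initial): 3 infected
Step 1: +6 new -> 9 infected
Step 2: +6 new -> 15 infected
Step 3: +8 new -> 23 infected
Step 4: +7 new -> 30 infected
Step 5: +5 new -> 35 infected
Step 6: +3 new -> 38 infected
Step 7: +2 new -> 40 infected
Step 8: +1 new -> 41 infected
Step 9: +0 new -> 41 infected

Answer: 41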